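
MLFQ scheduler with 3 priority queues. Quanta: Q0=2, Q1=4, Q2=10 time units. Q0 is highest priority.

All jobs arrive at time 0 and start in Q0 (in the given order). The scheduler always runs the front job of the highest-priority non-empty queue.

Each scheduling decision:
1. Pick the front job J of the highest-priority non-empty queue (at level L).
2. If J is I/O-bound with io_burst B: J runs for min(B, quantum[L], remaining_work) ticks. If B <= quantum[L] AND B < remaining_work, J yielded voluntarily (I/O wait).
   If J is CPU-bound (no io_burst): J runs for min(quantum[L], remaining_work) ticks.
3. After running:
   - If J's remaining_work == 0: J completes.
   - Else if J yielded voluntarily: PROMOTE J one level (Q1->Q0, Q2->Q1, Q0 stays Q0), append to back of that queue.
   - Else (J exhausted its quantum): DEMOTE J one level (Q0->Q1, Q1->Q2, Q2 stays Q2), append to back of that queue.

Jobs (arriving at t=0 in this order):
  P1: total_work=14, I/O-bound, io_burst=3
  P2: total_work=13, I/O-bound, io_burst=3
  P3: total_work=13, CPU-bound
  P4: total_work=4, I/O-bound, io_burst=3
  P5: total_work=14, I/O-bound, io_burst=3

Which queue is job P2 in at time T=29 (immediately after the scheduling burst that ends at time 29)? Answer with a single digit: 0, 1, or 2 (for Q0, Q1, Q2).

t=0-2: P1@Q0 runs 2, rem=12, quantum used, demote→Q1. Q0=[P2,P3,P4,P5] Q1=[P1] Q2=[]
t=2-4: P2@Q0 runs 2, rem=11, quantum used, demote→Q1. Q0=[P3,P4,P5] Q1=[P1,P2] Q2=[]
t=4-6: P3@Q0 runs 2, rem=11, quantum used, demote→Q1. Q0=[P4,P5] Q1=[P1,P2,P3] Q2=[]
t=6-8: P4@Q0 runs 2, rem=2, quantum used, demote→Q1. Q0=[P5] Q1=[P1,P2,P3,P4] Q2=[]
t=8-10: P5@Q0 runs 2, rem=12, quantum used, demote→Q1. Q0=[] Q1=[P1,P2,P3,P4,P5] Q2=[]
t=10-13: P1@Q1 runs 3, rem=9, I/O yield, promote→Q0. Q0=[P1] Q1=[P2,P3,P4,P5] Q2=[]
t=13-15: P1@Q0 runs 2, rem=7, quantum used, demote→Q1. Q0=[] Q1=[P2,P3,P4,P5,P1] Q2=[]
t=15-18: P2@Q1 runs 3, rem=8, I/O yield, promote→Q0. Q0=[P2] Q1=[P3,P4,P5,P1] Q2=[]
t=18-20: P2@Q0 runs 2, rem=6, quantum used, demote→Q1. Q0=[] Q1=[P3,P4,P5,P1,P2] Q2=[]
t=20-24: P3@Q1 runs 4, rem=7, quantum used, demote→Q2. Q0=[] Q1=[P4,P5,P1,P2] Q2=[P3]
t=24-26: P4@Q1 runs 2, rem=0, completes. Q0=[] Q1=[P5,P1,P2] Q2=[P3]
t=26-29: P5@Q1 runs 3, rem=9, I/O yield, promote→Q0. Q0=[P5] Q1=[P1,P2] Q2=[P3]
t=29-31: P5@Q0 runs 2, rem=7, quantum used, demote→Q1. Q0=[] Q1=[P1,P2,P5] Q2=[P3]
t=31-34: P1@Q1 runs 3, rem=4, I/O yield, promote→Q0. Q0=[P1] Q1=[P2,P5] Q2=[P3]
t=34-36: P1@Q0 runs 2, rem=2, quantum used, demote→Q1. Q0=[] Q1=[P2,P5,P1] Q2=[P3]
t=36-39: P2@Q1 runs 3, rem=3, I/O yield, promote→Q0. Q0=[P2] Q1=[P5,P1] Q2=[P3]
t=39-41: P2@Q0 runs 2, rem=1, quantum used, demote→Q1. Q0=[] Q1=[P5,P1,P2] Q2=[P3]
t=41-44: P5@Q1 runs 3, rem=4, I/O yield, promote→Q0. Q0=[P5] Q1=[P1,P2] Q2=[P3]
t=44-46: P5@Q0 runs 2, rem=2, quantum used, demote→Q1. Q0=[] Q1=[P1,P2,P5] Q2=[P3]
t=46-48: P1@Q1 runs 2, rem=0, completes. Q0=[] Q1=[P2,P5] Q2=[P3]
t=48-49: P2@Q1 runs 1, rem=0, completes. Q0=[] Q1=[P5] Q2=[P3]
t=49-51: P5@Q1 runs 2, rem=0, completes. Q0=[] Q1=[] Q2=[P3]
t=51-58: P3@Q2 runs 7, rem=0, completes. Q0=[] Q1=[] Q2=[]

Answer: 1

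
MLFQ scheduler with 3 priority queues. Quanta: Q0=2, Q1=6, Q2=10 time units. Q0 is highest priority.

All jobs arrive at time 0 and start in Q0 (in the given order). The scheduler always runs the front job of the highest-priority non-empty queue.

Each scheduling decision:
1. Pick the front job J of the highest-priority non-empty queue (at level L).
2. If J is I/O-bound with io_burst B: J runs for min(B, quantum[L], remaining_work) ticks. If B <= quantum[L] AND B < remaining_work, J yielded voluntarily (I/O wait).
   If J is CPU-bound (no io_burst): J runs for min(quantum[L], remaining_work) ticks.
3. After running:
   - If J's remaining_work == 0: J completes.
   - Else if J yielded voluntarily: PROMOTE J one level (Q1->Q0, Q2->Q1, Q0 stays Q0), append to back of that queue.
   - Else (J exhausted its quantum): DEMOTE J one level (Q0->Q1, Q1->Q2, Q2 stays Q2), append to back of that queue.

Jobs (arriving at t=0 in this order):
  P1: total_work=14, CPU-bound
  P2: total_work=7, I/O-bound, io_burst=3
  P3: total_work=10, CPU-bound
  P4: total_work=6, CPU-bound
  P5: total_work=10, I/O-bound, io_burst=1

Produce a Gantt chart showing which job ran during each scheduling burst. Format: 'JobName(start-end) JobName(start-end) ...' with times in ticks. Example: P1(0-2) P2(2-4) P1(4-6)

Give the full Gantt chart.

t=0-2: P1@Q0 runs 2, rem=12, quantum used, demote→Q1. Q0=[P2,P3,P4,P5] Q1=[P1] Q2=[]
t=2-4: P2@Q0 runs 2, rem=5, quantum used, demote→Q1. Q0=[P3,P4,P5] Q1=[P1,P2] Q2=[]
t=4-6: P3@Q0 runs 2, rem=8, quantum used, demote→Q1. Q0=[P4,P5] Q1=[P1,P2,P3] Q2=[]
t=6-8: P4@Q0 runs 2, rem=4, quantum used, demote→Q1. Q0=[P5] Q1=[P1,P2,P3,P4] Q2=[]
t=8-9: P5@Q0 runs 1, rem=9, I/O yield, promote→Q0. Q0=[P5] Q1=[P1,P2,P3,P4] Q2=[]
t=9-10: P5@Q0 runs 1, rem=8, I/O yield, promote→Q0. Q0=[P5] Q1=[P1,P2,P3,P4] Q2=[]
t=10-11: P5@Q0 runs 1, rem=7, I/O yield, promote→Q0. Q0=[P5] Q1=[P1,P2,P3,P4] Q2=[]
t=11-12: P5@Q0 runs 1, rem=6, I/O yield, promote→Q0. Q0=[P5] Q1=[P1,P2,P3,P4] Q2=[]
t=12-13: P5@Q0 runs 1, rem=5, I/O yield, promote→Q0. Q0=[P5] Q1=[P1,P2,P3,P4] Q2=[]
t=13-14: P5@Q0 runs 1, rem=4, I/O yield, promote→Q0. Q0=[P5] Q1=[P1,P2,P3,P4] Q2=[]
t=14-15: P5@Q0 runs 1, rem=3, I/O yield, promote→Q0. Q0=[P5] Q1=[P1,P2,P3,P4] Q2=[]
t=15-16: P5@Q0 runs 1, rem=2, I/O yield, promote→Q0. Q0=[P5] Q1=[P1,P2,P3,P4] Q2=[]
t=16-17: P5@Q0 runs 1, rem=1, I/O yield, promote→Q0. Q0=[P5] Q1=[P1,P2,P3,P4] Q2=[]
t=17-18: P5@Q0 runs 1, rem=0, completes. Q0=[] Q1=[P1,P2,P3,P4] Q2=[]
t=18-24: P1@Q1 runs 6, rem=6, quantum used, demote→Q2. Q0=[] Q1=[P2,P3,P4] Q2=[P1]
t=24-27: P2@Q1 runs 3, rem=2, I/O yield, promote→Q0. Q0=[P2] Q1=[P3,P4] Q2=[P1]
t=27-29: P2@Q0 runs 2, rem=0, completes. Q0=[] Q1=[P3,P4] Q2=[P1]
t=29-35: P3@Q1 runs 6, rem=2, quantum used, demote→Q2. Q0=[] Q1=[P4] Q2=[P1,P3]
t=35-39: P4@Q1 runs 4, rem=0, completes. Q0=[] Q1=[] Q2=[P1,P3]
t=39-45: P1@Q2 runs 6, rem=0, completes. Q0=[] Q1=[] Q2=[P3]
t=45-47: P3@Q2 runs 2, rem=0, completes. Q0=[] Q1=[] Q2=[]

Answer: P1(0-2) P2(2-4) P3(4-6) P4(6-8) P5(8-9) P5(9-10) P5(10-11) P5(11-12) P5(12-13) P5(13-14) P5(14-15) P5(15-16) P5(16-17) P5(17-18) P1(18-24) P2(24-27) P2(27-29) P3(29-35) P4(35-39) P1(39-45) P3(45-47)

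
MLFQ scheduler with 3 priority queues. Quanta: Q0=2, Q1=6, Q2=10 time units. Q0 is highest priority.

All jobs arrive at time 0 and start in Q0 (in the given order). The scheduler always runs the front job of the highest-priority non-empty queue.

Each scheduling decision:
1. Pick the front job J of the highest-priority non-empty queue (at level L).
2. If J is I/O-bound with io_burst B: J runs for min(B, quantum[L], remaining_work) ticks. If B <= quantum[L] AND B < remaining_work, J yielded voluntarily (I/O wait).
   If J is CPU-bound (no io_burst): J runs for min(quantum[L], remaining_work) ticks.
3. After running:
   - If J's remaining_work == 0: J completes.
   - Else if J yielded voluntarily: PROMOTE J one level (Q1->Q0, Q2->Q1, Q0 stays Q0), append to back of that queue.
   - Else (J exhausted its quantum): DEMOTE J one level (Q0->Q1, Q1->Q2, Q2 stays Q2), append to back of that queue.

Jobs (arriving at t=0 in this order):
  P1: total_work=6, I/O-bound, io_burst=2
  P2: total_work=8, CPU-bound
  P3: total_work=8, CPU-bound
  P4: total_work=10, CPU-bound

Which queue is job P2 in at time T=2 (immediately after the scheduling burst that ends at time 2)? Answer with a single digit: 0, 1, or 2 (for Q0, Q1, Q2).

Answer: 0

Derivation:
t=0-2: P1@Q0 runs 2, rem=4, I/O yield, promote→Q0. Q0=[P2,P3,P4,P1] Q1=[] Q2=[]
t=2-4: P2@Q0 runs 2, rem=6, quantum used, demote→Q1. Q0=[P3,P4,P1] Q1=[P2] Q2=[]
t=4-6: P3@Q0 runs 2, rem=6, quantum used, demote→Q1. Q0=[P4,P1] Q1=[P2,P3] Q2=[]
t=6-8: P4@Q0 runs 2, rem=8, quantum used, demote→Q1. Q0=[P1] Q1=[P2,P3,P4] Q2=[]
t=8-10: P1@Q0 runs 2, rem=2, I/O yield, promote→Q0. Q0=[P1] Q1=[P2,P3,P4] Q2=[]
t=10-12: P1@Q0 runs 2, rem=0, completes. Q0=[] Q1=[P2,P3,P4] Q2=[]
t=12-18: P2@Q1 runs 6, rem=0, completes. Q0=[] Q1=[P3,P4] Q2=[]
t=18-24: P3@Q1 runs 6, rem=0, completes. Q0=[] Q1=[P4] Q2=[]
t=24-30: P4@Q1 runs 6, rem=2, quantum used, demote→Q2. Q0=[] Q1=[] Q2=[P4]
t=30-32: P4@Q2 runs 2, rem=0, completes. Q0=[] Q1=[] Q2=[]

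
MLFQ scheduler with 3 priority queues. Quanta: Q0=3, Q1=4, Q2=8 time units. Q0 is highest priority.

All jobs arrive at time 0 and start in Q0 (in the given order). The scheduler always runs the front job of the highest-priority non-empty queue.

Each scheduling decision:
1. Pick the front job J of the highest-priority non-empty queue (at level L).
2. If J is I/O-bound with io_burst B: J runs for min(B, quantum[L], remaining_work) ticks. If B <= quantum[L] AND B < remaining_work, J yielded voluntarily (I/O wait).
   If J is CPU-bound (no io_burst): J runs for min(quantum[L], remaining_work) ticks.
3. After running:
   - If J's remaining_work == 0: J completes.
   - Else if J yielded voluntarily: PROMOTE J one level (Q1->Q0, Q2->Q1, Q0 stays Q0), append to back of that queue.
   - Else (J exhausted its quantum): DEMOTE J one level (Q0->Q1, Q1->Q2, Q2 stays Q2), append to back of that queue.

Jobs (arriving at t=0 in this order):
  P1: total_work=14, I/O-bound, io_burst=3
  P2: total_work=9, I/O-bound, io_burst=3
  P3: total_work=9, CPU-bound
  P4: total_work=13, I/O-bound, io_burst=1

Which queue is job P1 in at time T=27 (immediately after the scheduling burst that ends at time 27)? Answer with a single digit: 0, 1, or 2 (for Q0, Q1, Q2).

t=0-3: P1@Q0 runs 3, rem=11, I/O yield, promote→Q0. Q0=[P2,P3,P4,P1] Q1=[] Q2=[]
t=3-6: P2@Q0 runs 3, rem=6, I/O yield, promote→Q0. Q0=[P3,P4,P1,P2] Q1=[] Q2=[]
t=6-9: P3@Q0 runs 3, rem=6, quantum used, demote→Q1. Q0=[P4,P1,P2] Q1=[P3] Q2=[]
t=9-10: P4@Q0 runs 1, rem=12, I/O yield, promote→Q0. Q0=[P1,P2,P4] Q1=[P3] Q2=[]
t=10-13: P1@Q0 runs 3, rem=8, I/O yield, promote→Q0. Q0=[P2,P4,P1] Q1=[P3] Q2=[]
t=13-16: P2@Q0 runs 3, rem=3, I/O yield, promote→Q0. Q0=[P4,P1,P2] Q1=[P3] Q2=[]
t=16-17: P4@Q0 runs 1, rem=11, I/O yield, promote→Q0. Q0=[P1,P2,P4] Q1=[P3] Q2=[]
t=17-20: P1@Q0 runs 3, rem=5, I/O yield, promote→Q0. Q0=[P2,P4,P1] Q1=[P3] Q2=[]
t=20-23: P2@Q0 runs 3, rem=0, completes. Q0=[P4,P1] Q1=[P3] Q2=[]
t=23-24: P4@Q0 runs 1, rem=10, I/O yield, promote→Q0. Q0=[P1,P4] Q1=[P3] Q2=[]
t=24-27: P1@Q0 runs 3, rem=2, I/O yield, promote→Q0. Q0=[P4,P1] Q1=[P3] Q2=[]
t=27-28: P4@Q0 runs 1, rem=9, I/O yield, promote→Q0. Q0=[P1,P4] Q1=[P3] Q2=[]
t=28-30: P1@Q0 runs 2, rem=0, completes. Q0=[P4] Q1=[P3] Q2=[]
t=30-31: P4@Q0 runs 1, rem=8, I/O yield, promote→Q0. Q0=[P4] Q1=[P3] Q2=[]
t=31-32: P4@Q0 runs 1, rem=7, I/O yield, promote→Q0. Q0=[P4] Q1=[P3] Q2=[]
t=32-33: P4@Q0 runs 1, rem=6, I/O yield, promote→Q0. Q0=[P4] Q1=[P3] Q2=[]
t=33-34: P4@Q0 runs 1, rem=5, I/O yield, promote→Q0. Q0=[P4] Q1=[P3] Q2=[]
t=34-35: P4@Q0 runs 1, rem=4, I/O yield, promote→Q0. Q0=[P4] Q1=[P3] Q2=[]
t=35-36: P4@Q0 runs 1, rem=3, I/O yield, promote→Q0. Q0=[P4] Q1=[P3] Q2=[]
t=36-37: P4@Q0 runs 1, rem=2, I/O yield, promote→Q0. Q0=[P4] Q1=[P3] Q2=[]
t=37-38: P4@Q0 runs 1, rem=1, I/O yield, promote→Q0. Q0=[P4] Q1=[P3] Q2=[]
t=38-39: P4@Q0 runs 1, rem=0, completes. Q0=[] Q1=[P3] Q2=[]
t=39-43: P3@Q1 runs 4, rem=2, quantum used, demote→Q2. Q0=[] Q1=[] Q2=[P3]
t=43-45: P3@Q2 runs 2, rem=0, completes. Q0=[] Q1=[] Q2=[]

Answer: 0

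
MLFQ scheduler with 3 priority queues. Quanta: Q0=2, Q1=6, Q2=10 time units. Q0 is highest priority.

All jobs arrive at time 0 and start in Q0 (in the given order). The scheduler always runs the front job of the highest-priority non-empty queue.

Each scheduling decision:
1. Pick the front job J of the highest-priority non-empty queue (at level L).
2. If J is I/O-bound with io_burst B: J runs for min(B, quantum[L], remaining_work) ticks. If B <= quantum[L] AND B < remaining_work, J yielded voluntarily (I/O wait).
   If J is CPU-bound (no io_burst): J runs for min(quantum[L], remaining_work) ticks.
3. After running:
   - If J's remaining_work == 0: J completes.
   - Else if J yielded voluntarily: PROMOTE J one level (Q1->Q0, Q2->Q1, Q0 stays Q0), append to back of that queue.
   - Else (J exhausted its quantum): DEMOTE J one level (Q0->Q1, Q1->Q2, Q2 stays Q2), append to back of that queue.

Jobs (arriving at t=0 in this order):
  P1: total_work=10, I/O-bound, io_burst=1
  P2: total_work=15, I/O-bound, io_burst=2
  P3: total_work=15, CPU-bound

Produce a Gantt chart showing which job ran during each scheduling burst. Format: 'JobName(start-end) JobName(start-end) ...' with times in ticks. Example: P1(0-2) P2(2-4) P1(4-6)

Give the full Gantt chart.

Answer: P1(0-1) P2(1-3) P3(3-5) P1(5-6) P2(6-8) P1(8-9) P2(9-11) P1(11-12) P2(12-14) P1(14-15) P2(15-17) P1(17-18) P2(18-20) P1(20-21) P2(21-23) P1(23-24) P2(24-25) P1(25-26) P1(26-27) P3(27-33) P3(33-40)

Derivation:
t=0-1: P1@Q0 runs 1, rem=9, I/O yield, promote→Q0. Q0=[P2,P3,P1] Q1=[] Q2=[]
t=1-3: P2@Q0 runs 2, rem=13, I/O yield, promote→Q0. Q0=[P3,P1,P2] Q1=[] Q2=[]
t=3-5: P3@Q0 runs 2, rem=13, quantum used, demote→Q1. Q0=[P1,P2] Q1=[P3] Q2=[]
t=5-6: P1@Q0 runs 1, rem=8, I/O yield, promote→Q0. Q0=[P2,P1] Q1=[P3] Q2=[]
t=6-8: P2@Q0 runs 2, rem=11, I/O yield, promote→Q0. Q0=[P1,P2] Q1=[P3] Q2=[]
t=8-9: P1@Q0 runs 1, rem=7, I/O yield, promote→Q0. Q0=[P2,P1] Q1=[P3] Q2=[]
t=9-11: P2@Q0 runs 2, rem=9, I/O yield, promote→Q0. Q0=[P1,P2] Q1=[P3] Q2=[]
t=11-12: P1@Q0 runs 1, rem=6, I/O yield, promote→Q0. Q0=[P2,P1] Q1=[P3] Q2=[]
t=12-14: P2@Q0 runs 2, rem=7, I/O yield, promote→Q0. Q0=[P1,P2] Q1=[P3] Q2=[]
t=14-15: P1@Q0 runs 1, rem=5, I/O yield, promote→Q0. Q0=[P2,P1] Q1=[P3] Q2=[]
t=15-17: P2@Q0 runs 2, rem=5, I/O yield, promote→Q0. Q0=[P1,P2] Q1=[P3] Q2=[]
t=17-18: P1@Q0 runs 1, rem=4, I/O yield, promote→Q0. Q0=[P2,P1] Q1=[P3] Q2=[]
t=18-20: P2@Q0 runs 2, rem=3, I/O yield, promote→Q0. Q0=[P1,P2] Q1=[P3] Q2=[]
t=20-21: P1@Q0 runs 1, rem=3, I/O yield, promote→Q0. Q0=[P2,P1] Q1=[P3] Q2=[]
t=21-23: P2@Q0 runs 2, rem=1, I/O yield, promote→Q0. Q0=[P1,P2] Q1=[P3] Q2=[]
t=23-24: P1@Q0 runs 1, rem=2, I/O yield, promote→Q0. Q0=[P2,P1] Q1=[P3] Q2=[]
t=24-25: P2@Q0 runs 1, rem=0, completes. Q0=[P1] Q1=[P3] Q2=[]
t=25-26: P1@Q0 runs 1, rem=1, I/O yield, promote→Q0. Q0=[P1] Q1=[P3] Q2=[]
t=26-27: P1@Q0 runs 1, rem=0, completes. Q0=[] Q1=[P3] Q2=[]
t=27-33: P3@Q1 runs 6, rem=7, quantum used, demote→Q2. Q0=[] Q1=[] Q2=[P3]
t=33-40: P3@Q2 runs 7, rem=0, completes. Q0=[] Q1=[] Q2=[]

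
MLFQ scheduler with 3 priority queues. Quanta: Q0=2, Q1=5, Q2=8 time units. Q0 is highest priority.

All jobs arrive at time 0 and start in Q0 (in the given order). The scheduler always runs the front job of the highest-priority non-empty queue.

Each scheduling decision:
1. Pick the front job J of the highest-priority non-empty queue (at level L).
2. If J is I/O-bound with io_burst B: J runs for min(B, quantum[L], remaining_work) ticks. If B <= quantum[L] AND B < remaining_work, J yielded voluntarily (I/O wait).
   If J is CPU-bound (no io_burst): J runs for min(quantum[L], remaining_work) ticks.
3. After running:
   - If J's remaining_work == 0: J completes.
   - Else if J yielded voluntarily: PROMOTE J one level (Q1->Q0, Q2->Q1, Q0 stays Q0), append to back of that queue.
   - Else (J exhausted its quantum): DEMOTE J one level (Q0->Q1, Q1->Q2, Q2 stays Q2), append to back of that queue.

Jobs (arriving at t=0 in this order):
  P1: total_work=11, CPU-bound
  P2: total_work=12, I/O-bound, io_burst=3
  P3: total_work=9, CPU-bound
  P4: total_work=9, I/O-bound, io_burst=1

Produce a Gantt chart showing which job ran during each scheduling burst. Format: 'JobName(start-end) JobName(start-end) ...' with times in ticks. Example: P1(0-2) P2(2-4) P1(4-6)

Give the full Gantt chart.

Answer: P1(0-2) P2(2-4) P3(4-6) P4(6-7) P4(7-8) P4(8-9) P4(9-10) P4(10-11) P4(11-12) P4(12-13) P4(13-14) P4(14-15) P1(15-20) P2(20-23) P2(23-25) P3(25-30) P2(30-33) P2(33-35) P1(35-39) P3(39-41)

Derivation:
t=0-2: P1@Q0 runs 2, rem=9, quantum used, demote→Q1. Q0=[P2,P3,P4] Q1=[P1] Q2=[]
t=2-4: P2@Q0 runs 2, rem=10, quantum used, demote→Q1. Q0=[P3,P4] Q1=[P1,P2] Q2=[]
t=4-6: P3@Q0 runs 2, rem=7, quantum used, demote→Q1. Q0=[P4] Q1=[P1,P2,P3] Q2=[]
t=6-7: P4@Q0 runs 1, rem=8, I/O yield, promote→Q0. Q0=[P4] Q1=[P1,P2,P3] Q2=[]
t=7-8: P4@Q0 runs 1, rem=7, I/O yield, promote→Q0. Q0=[P4] Q1=[P1,P2,P3] Q2=[]
t=8-9: P4@Q0 runs 1, rem=6, I/O yield, promote→Q0. Q0=[P4] Q1=[P1,P2,P3] Q2=[]
t=9-10: P4@Q0 runs 1, rem=5, I/O yield, promote→Q0. Q0=[P4] Q1=[P1,P2,P3] Q2=[]
t=10-11: P4@Q0 runs 1, rem=4, I/O yield, promote→Q0. Q0=[P4] Q1=[P1,P2,P3] Q2=[]
t=11-12: P4@Q0 runs 1, rem=3, I/O yield, promote→Q0. Q0=[P4] Q1=[P1,P2,P3] Q2=[]
t=12-13: P4@Q0 runs 1, rem=2, I/O yield, promote→Q0. Q0=[P4] Q1=[P1,P2,P3] Q2=[]
t=13-14: P4@Q0 runs 1, rem=1, I/O yield, promote→Q0. Q0=[P4] Q1=[P1,P2,P3] Q2=[]
t=14-15: P4@Q0 runs 1, rem=0, completes. Q0=[] Q1=[P1,P2,P3] Q2=[]
t=15-20: P1@Q1 runs 5, rem=4, quantum used, demote→Q2. Q0=[] Q1=[P2,P3] Q2=[P1]
t=20-23: P2@Q1 runs 3, rem=7, I/O yield, promote→Q0. Q0=[P2] Q1=[P3] Q2=[P1]
t=23-25: P2@Q0 runs 2, rem=5, quantum used, demote→Q1. Q0=[] Q1=[P3,P2] Q2=[P1]
t=25-30: P3@Q1 runs 5, rem=2, quantum used, demote→Q2. Q0=[] Q1=[P2] Q2=[P1,P3]
t=30-33: P2@Q1 runs 3, rem=2, I/O yield, promote→Q0. Q0=[P2] Q1=[] Q2=[P1,P3]
t=33-35: P2@Q0 runs 2, rem=0, completes. Q0=[] Q1=[] Q2=[P1,P3]
t=35-39: P1@Q2 runs 4, rem=0, completes. Q0=[] Q1=[] Q2=[P3]
t=39-41: P3@Q2 runs 2, rem=0, completes. Q0=[] Q1=[] Q2=[]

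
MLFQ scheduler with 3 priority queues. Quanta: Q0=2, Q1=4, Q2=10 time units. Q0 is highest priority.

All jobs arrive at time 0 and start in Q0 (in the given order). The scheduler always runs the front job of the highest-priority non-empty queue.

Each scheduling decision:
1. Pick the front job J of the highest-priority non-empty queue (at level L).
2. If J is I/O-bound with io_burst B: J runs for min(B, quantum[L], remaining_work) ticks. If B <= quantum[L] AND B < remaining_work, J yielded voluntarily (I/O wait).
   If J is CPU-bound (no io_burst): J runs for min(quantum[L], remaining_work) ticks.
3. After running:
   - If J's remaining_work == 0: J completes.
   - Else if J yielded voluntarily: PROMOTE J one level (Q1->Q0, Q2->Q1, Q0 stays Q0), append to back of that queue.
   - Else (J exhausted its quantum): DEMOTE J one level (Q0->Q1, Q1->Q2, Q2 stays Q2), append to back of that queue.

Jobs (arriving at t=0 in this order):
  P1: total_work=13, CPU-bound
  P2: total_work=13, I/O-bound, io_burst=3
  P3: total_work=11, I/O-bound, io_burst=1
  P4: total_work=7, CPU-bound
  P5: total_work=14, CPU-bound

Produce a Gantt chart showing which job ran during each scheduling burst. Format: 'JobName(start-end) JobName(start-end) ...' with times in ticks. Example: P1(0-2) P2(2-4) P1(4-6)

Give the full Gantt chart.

Answer: P1(0-2) P2(2-4) P3(4-5) P4(5-7) P5(7-9) P3(9-10) P3(10-11) P3(11-12) P3(12-13) P3(13-14) P3(14-15) P3(15-16) P3(16-17) P3(17-18) P3(18-19) P1(19-23) P2(23-26) P2(26-28) P4(28-32) P5(32-36) P2(36-39) P2(39-41) P2(41-42) P1(42-49) P4(49-50) P5(50-58)

Derivation:
t=0-2: P1@Q0 runs 2, rem=11, quantum used, demote→Q1. Q0=[P2,P3,P4,P5] Q1=[P1] Q2=[]
t=2-4: P2@Q0 runs 2, rem=11, quantum used, demote→Q1. Q0=[P3,P4,P5] Q1=[P1,P2] Q2=[]
t=4-5: P3@Q0 runs 1, rem=10, I/O yield, promote→Q0. Q0=[P4,P5,P3] Q1=[P1,P2] Q2=[]
t=5-7: P4@Q0 runs 2, rem=5, quantum used, demote→Q1. Q0=[P5,P3] Q1=[P1,P2,P4] Q2=[]
t=7-9: P5@Q0 runs 2, rem=12, quantum used, demote→Q1. Q0=[P3] Q1=[P1,P2,P4,P5] Q2=[]
t=9-10: P3@Q0 runs 1, rem=9, I/O yield, promote→Q0. Q0=[P3] Q1=[P1,P2,P4,P5] Q2=[]
t=10-11: P3@Q0 runs 1, rem=8, I/O yield, promote→Q0. Q0=[P3] Q1=[P1,P2,P4,P5] Q2=[]
t=11-12: P3@Q0 runs 1, rem=7, I/O yield, promote→Q0. Q0=[P3] Q1=[P1,P2,P4,P5] Q2=[]
t=12-13: P3@Q0 runs 1, rem=6, I/O yield, promote→Q0. Q0=[P3] Q1=[P1,P2,P4,P5] Q2=[]
t=13-14: P3@Q0 runs 1, rem=5, I/O yield, promote→Q0. Q0=[P3] Q1=[P1,P2,P4,P5] Q2=[]
t=14-15: P3@Q0 runs 1, rem=4, I/O yield, promote→Q0. Q0=[P3] Q1=[P1,P2,P4,P5] Q2=[]
t=15-16: P3@Q0 runs 1, rem=3, I/O yield, promote→Q0. Q0=[P3] Q1=[P1,P2,P4,P5] Q2=[]
t=16-17: P3@Q0 runs 1, rem=2, I/O yield, promote→Q0. Q0=[P3] Q1=[P1,P2,P4,P5] Q2=[]
t=17-18: P3@Q0 runs 1, rem=1, I/O yield, promote→Q0. Q0=[P3] Q1=[P1,P2,P4,P5] Q2=[]
t=18-19: P3@Q0 runs 1, rem=0, completes. Q0=[] Q1=[P1,P2,P4,P5] Q2=[]
t=19-23: P1@Q1 runs 4, rem=7, quantum used, demote→Q2. Q0=[] Q1=[P2,P4,P5] Q2=[P1]
t=23-26: P2@Q1 runs 3, rem=8, I/O yield, promote→Q0. Q0=[P2] Q1=[P4,P5] Q2=[P1]
t=26-28: P2@Q0 runs 2, rem=6, quantum used, demote→Q1. Q0=[] Q1=[P4,P5,P2] Q2=[P1]
t=28-32: P4@Q1 runs 4, rem=1, quantum used, demote→Q2. Q0=[] Q1=[P5,P2] Q2=[P1,P4]
t=32-36: P5@Q1 runs 4, rem=8, quantum used, demote→Q2. Q0=[] Q1=[P2] Q2=[P1,P4,P5]
t=36-39: P2@Q1 runs 3, rem=3, I/O yield, promote→Q0. Q0=[P2] Q1=[] Q2=[P1,P4,P5]
t=39-41: P2@Q0 runs 2, rem=1, quantum used, demote→Q1. Q0=[] Q1=[P2] Q2=[P1,P4,P5]
t=41-42: P2@Q1 runs 1, rem=0, completes. Q0=[] Q1=[] Q2=[P1,P4,P5]
t=42-49: P1@Q2 runs 7, rem=0, completes. Q0=[] Q1=[] Q2=[P4,P5]
t=49-50: P4@Q2 runs 1, rem=0, completes. Q0=[] Q1=[] Q2=[P5]
t=50-58: P5@Q2 runs 8, rem=0, completes. Q0=[] Q1=[] Q2=[]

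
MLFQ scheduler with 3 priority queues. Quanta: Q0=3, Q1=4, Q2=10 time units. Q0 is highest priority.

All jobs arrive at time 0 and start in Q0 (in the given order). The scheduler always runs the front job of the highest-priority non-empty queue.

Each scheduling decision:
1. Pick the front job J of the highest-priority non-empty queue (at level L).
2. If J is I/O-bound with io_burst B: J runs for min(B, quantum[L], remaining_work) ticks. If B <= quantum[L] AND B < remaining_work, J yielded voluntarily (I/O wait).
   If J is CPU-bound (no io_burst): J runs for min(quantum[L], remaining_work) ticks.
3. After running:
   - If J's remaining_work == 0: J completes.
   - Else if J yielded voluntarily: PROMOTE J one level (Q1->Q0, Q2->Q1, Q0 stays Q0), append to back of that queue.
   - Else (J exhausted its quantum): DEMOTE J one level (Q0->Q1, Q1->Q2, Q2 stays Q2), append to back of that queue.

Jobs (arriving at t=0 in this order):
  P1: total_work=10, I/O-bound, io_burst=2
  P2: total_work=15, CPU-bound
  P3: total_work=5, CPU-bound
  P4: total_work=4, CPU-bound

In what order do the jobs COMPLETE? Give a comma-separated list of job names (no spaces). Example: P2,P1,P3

t=0-2: P1@Q0 runs 2, rem=8, I/O yield, promote→Q0. Q0=[P2,P3,P4,P1] Q1=[] Q2=[]
t=2-5: P2@Q0 runs 3, rem=12, quantum used, demote→Q1. Q0=[P3,P4,P1] Q1=[P2] Q2=[]
t=5-8: P3@Q0 runs 3, rem=2, quantum used, demote→Q1. Q0=[P4,P1] Q1=[P2,P3] Q2=[]
t=8-11: P4@Q0 runs 3, rem=1, quantum used, demote→Q1. Q0=[P1] Q1=[P2,P3,P4] Q2=[]
t=11-13: P1@Q0 runs 2, rem=6, I/O yield, promote→Q0. Q0=[P1] Q1=[P2,P3,P4] Q2=[]
t=13-15: P1@Q0 runs 2, rem=4, I/O yield, promote→Q0. Q0=[P1] Q1=[P2,P3,P4] Q2=[]
t=15-17: P1@Q0 runs 2, rem=2, I/O yield, promote→Q0. Q0=[P1] Q1=[P2,P3,P4] Q2=[]
t=17-19: P1@Q0 runs 2, rem=0, completes. Q0=[] Q1=[P2,P3,P4] Q2=[]
t=19-23: P2@Q1 runs 4, rem=8, quantum used, demote→Q2. Q0=[] Q1=[P3,P4] Q2=[P2]
t=23-25: P3@Q1 runs 2, rem=0, completes. Q0=[] Q1=[P4] Q2=[P2]
t=25-26: P4@Q1 runs 1, rem=0, completes. Q0=[] Q1=[] Q2=[P2]
t=26-34: P2@Q2 runs 8, rem=0, completes. Q0=[] Q1=[] Q2=[]

Answer: P1,P3,P4,P2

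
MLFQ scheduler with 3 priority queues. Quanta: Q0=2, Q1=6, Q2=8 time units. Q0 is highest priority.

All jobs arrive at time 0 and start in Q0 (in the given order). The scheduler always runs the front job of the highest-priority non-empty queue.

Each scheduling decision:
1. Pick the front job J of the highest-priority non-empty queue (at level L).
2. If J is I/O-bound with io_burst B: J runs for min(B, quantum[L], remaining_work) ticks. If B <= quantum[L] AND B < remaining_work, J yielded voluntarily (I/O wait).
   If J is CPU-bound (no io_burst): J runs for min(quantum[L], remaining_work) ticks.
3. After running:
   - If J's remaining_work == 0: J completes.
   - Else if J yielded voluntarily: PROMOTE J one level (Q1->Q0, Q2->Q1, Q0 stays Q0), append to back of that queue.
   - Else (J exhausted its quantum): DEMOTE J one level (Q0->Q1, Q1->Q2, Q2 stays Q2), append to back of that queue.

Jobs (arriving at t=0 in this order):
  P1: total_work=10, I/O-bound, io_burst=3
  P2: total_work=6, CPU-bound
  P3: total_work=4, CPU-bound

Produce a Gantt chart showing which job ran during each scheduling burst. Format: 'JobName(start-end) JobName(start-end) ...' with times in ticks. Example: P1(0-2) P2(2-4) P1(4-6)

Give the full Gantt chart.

Answer: P1(0-2) P2(2-4) P3(4-6) P1(6-9) P1(9-11) P2(11-15) P3(15-17) P1(17-20)

Derivation:
t=0-2: P1@Q0 runs 2, rem=8, quantum used, demote→Q1. Q0=[P2,P3] Q1=[P1] Q2=[]
t=2-4: P2@Q0 runs 2, rem=4, quantum used, demote→Q1. Q0=[P3] Q1=[P1,P2] Q2=[]
t=4-6: P3@Q0 runs 2, rem=2, quantum used, demote→Q1. Q0=[] Q1=[P1,P2,P3] Q2=[]
t=6-9: P1@Q1 runs 3, rem=5, I/O yield, promote→Q0. Q0=[P1] Q1=[P2,P3] Q2=[]
t=9-11: P1@Q0 runs 2, rem=3, quantum used, demote→Q1. Q0=[] Q1=[P2,P3,P1] Q2=[]
t=11-15: P2@Q1 runs 4, rem=0, completes. Q0=[] Q1=[P3,P1] Q2=[]
t=15-17: P3@Q1 runs 2, rem=0, completes. Q0=[] Q1=[P1] Q2=[]
t=17-20: P1@Q1 runs 3, rem=0, completes. Q0=[] Q1=[] Q2=[]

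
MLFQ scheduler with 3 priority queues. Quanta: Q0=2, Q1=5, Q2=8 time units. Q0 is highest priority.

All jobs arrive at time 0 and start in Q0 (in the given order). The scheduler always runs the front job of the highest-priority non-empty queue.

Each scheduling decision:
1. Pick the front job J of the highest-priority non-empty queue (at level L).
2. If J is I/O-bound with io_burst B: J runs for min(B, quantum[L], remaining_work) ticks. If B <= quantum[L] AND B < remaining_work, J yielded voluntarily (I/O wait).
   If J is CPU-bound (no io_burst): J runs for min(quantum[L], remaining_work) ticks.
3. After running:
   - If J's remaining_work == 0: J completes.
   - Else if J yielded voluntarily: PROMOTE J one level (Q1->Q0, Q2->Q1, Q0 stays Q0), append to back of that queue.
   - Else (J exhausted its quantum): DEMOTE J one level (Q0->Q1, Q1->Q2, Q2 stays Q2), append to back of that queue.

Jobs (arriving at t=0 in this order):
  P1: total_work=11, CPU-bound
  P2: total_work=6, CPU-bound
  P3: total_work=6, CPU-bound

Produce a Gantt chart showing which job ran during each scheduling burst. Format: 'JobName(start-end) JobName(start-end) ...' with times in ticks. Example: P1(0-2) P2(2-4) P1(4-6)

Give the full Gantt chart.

Answer: P1(0-2) P2(2-4) P3(4-6) P1(6-11) P2(11-15) P3(15-19) P1(19-23)

Derivation:
t=0-2: P1@Q0 runs 2, rem=9, quantum used, demote→Q1. Q0=[P2,P3] Q1=[P1] Q2=[]
t=2-4: P2@Q0 runs 2, rem=4, quantum used, demote→Q1. Q0=[P3] Q1=[P1,P2] Q2=[]
t=4-6: P3@Q0 runs 2, rem=4, quantum used, demote→Q1. Q0=[] Q1=[P1,P2,P3] Q2=[]
t=6-11: P1@Q1 runs 5, rem=4, quantum used, demote→Q2. Q0=[] Q1=[P2,P3] Q2=[P1]
t=11-15: P2@Q1 runs 4, rem=0, completes. Q0=[] Q1=[P3] Q2=[P1]
t=15-19: P3@Q1 runs 4, rem=0, completes. Q0=[] Q1=[] Q2=[P1]
t=19-23: P1@Q2 runs 4, rem=0, completes. Q0=[] Q1=[] Q2=[]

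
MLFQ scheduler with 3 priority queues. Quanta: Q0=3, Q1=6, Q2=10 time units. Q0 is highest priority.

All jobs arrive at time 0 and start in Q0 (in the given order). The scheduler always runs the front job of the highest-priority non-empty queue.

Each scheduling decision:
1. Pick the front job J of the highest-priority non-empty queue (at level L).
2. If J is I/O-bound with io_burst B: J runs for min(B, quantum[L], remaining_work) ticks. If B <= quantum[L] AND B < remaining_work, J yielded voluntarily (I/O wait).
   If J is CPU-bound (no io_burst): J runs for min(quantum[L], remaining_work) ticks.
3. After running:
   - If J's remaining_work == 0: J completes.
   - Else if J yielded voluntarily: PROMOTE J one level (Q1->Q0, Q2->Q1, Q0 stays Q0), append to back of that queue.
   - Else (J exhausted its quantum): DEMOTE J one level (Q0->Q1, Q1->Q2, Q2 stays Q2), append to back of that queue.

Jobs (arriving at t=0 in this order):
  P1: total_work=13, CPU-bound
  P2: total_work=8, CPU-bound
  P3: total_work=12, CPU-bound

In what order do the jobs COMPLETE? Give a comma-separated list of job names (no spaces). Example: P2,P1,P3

t=0-3: P1@Q0 runs 3, rem=10, quantum used, demote→Q1. Q0=[P2,P3] Q1=[P1] Q2=[]
t=3-6: P2@Q0 runs 3, rem=5, quantum used, demote→Q1. Q0=[P3] Q1=[P1,P2] Q2=[]
t=6-9: P3@Q0 runs 3, rem=9, quantum used, demote→Q1. Q0=[] Q1=[P1,P2,P3] Q2=[]
t=9-15: P1@Q1 runs 6, rem=4, quantum used, demote→Q2. Q0=[] Q1=[P2,P3] Q2=[P1]
t=15-20: P2@Q1 runs 5, rem=0, completes. Q0=[] Q1=[P3] Q2=[P1]
t=20-26: P3@Q1 runs 6, rem=3, quantum used, demote→Q2. Q0=[] Q1=[] Q2=[P1,P3]
t=26-30: P1@Q2 runs 4, rem=0, completes. Q0=[] Q1=[] Q2=[P3]
t=30-33: P3@Q2 runs 3, rem=0, completes. Q0=[] Q1=[] Q2=[]

Answer: P2,P1,P3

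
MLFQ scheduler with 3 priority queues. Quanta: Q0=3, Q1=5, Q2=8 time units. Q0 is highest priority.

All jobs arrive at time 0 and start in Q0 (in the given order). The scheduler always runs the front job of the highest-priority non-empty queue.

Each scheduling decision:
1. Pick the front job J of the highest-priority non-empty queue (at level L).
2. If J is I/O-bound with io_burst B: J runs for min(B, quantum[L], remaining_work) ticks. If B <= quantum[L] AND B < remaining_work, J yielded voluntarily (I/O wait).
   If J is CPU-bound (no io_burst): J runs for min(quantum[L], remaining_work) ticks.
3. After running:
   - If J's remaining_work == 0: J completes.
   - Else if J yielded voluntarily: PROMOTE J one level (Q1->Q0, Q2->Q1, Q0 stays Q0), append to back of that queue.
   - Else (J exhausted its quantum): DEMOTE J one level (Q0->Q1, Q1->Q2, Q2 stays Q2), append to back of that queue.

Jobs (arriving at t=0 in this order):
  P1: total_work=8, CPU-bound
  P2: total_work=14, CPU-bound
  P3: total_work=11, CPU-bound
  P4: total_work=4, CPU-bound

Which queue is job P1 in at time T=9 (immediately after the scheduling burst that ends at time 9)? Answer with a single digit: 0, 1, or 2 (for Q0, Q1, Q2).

t=0-3: P1@Q0 runs 3, rem=5, quantum used, demote→Q1. Q0=[P2,P3,P4] Q1=[P1] Q2=[]
t=3-6: P2@Q0 runs 3, rem=11, quantum used, demote→Q1. Q0=[P3,P4] Q1=[P1,P2] Q2=[]
t=6-9: P3@Q0 runs 3, rem=8, quantum used, demote→Q1. Q0=[P4] Q1=[P1,P2,P3] Q2=[]
t=9-12: P4@Q0 runs 3, rem=1, quantum used, demote→Q1. Q0=[] Q1=[P1,P2,P3,P4] Q2=[]
t=12-17: P1@Q1 runs 5, rem=0, completes. Q0=[] Q1=[P2,P3,P4] Q2=[]
t=17-22: P2@Q1 runs 5, rem=6, quantum used, demote→Q2. Q0=[] Q1=[P3,P4] Q2=[P2]
t=22-27: P3@Q1 runs 5, rem=3, quantum used, demote→Q2. Q0=[] Q1=[P4] Q2=[P2,P3]
t=27-28: P4@Q1 runs 1, rem=0, completes. Q0=[] Q1=[] Q2=[P2,P3]
t=28-34: P2@Q2 runs 6, rem=0, completes. Q0=[] Q1=[] Q2=[P3]
t=34-37: P3@Q2 runs 3, rem=0, completes. Q0=[] Q1=[] Q2=[]

Answer: 1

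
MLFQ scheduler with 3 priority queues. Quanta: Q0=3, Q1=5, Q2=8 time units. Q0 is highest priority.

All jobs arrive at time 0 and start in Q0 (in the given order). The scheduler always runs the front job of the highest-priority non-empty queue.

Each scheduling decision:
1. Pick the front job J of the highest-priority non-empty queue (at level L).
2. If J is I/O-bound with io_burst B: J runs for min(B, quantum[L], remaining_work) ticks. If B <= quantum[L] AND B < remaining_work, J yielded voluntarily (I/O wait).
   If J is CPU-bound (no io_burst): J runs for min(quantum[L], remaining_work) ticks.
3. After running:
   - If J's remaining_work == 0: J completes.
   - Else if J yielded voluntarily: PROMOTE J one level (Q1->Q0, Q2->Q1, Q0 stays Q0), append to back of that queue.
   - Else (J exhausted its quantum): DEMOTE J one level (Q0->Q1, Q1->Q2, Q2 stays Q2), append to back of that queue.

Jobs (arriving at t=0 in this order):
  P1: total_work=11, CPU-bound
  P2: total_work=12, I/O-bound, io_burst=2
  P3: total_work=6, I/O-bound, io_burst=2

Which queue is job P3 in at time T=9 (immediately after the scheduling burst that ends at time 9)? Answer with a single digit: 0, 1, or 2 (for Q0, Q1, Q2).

t=0-3: P1@Q0 runs 3, rem=8, quantum used, demote→Q1. Q0=[P2,P3] Q1=[P1] Q2=[]
t=3-5: P2@Q0 runs 2, rem=10, I/O yield, promote→Q0. Q0=[P3,P2] Q1=[P1] Q2=[]
t=5-7: P3@Q0 runs 2, rem=4, I/O yield, promote→Q0. Q0=[P2,P3] Q1=[P1] Q2=[]
t=7-9: P2@Q0 runs 2, rem=8, I/O yield, promote→Q0. Q0=[P3,P2] Q1=[P1] Q2=[]
t=9-11: P3@Q0 runs 2, rem=2, I/O yield, promote→Q0. Q0=[P2,P3] Q1=[P1] Q2=[]
t=11-13: P2@Q0 runs 2, rem=6, I/O yield, promote→Q0. Q0=[P3,P2] Q1=[P1] Q2=[]
t=13-15: P3@Q0 runs 2, rem=0, completes. Q0=[P2] Q1=[P1] Q2=[]
t=15-17: P2@Q0 runs 2, rem=4, I/O yield, promote→Q0. Q0=[P2] Q1=[P1] Q2=[]
t=17-19: P2@Q0 runs 2, rem=2, I/O yield, promote→Q0. Q0=[P2] Q1=[P1] Q2=[]
t=19-21: P2@Q0 runs 2, rem=0, completes. Q0=[] Q1=[P1] Q2=[]
t=21-26: P1@Q1 runs 5, rem=3, quantum used, demote→Q2. Q0=[] Q1=[] Q2=[P1]
t=26-29: P1@Q2 runs 3, rem=0, completes. Q0=[] Q1=[] Q2=[]

Answer: 0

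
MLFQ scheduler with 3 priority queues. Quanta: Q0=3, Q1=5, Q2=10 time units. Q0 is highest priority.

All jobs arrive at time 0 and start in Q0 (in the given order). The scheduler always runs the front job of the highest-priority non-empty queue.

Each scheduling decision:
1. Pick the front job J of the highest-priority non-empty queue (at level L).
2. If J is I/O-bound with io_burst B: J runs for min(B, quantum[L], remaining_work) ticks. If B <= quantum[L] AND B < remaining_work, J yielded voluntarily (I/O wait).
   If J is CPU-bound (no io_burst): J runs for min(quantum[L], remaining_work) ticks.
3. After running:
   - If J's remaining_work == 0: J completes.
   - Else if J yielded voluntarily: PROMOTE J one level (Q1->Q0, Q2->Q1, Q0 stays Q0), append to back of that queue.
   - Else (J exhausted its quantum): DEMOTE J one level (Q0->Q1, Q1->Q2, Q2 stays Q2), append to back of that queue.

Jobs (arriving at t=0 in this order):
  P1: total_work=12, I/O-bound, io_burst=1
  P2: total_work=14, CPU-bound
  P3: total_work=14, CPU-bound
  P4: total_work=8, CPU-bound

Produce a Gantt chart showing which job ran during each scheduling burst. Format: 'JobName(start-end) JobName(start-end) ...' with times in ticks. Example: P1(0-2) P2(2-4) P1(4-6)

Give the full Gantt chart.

Answer: P1(0-1) P2(1-4) P3(4-7) P4(7-10) P1(10-11) P1(11-12) P1(12-13) P1(13-14) P1(14-15) P1(15-16) P1(16-17) P1(17-18) P1(18-19) P1(19-20) P1(20-21) P2(21-26) P3(26-31) P4(31-36) P2(36-42) P3(42-48)

Derivation:
t=0-1: P1@Q0 runs 1, rem=11, I/O yield, promote→Q0. Q0=[P2,P3,P4,P1] Q1=[] Q2=[]
t=1-4: P2@Q0 runs 3, rem=11, quantum used, demote→Q1. Q0=[P3,P4,P1] Q1=[P2] Q2=[]
t=4-7: P3@Q0 runs 3, rem=11, quantum used, demote→Q1. Q0=[P4,P1] Q1=[P2,P3] Q2=[]
t=7-10: P4@Q0 runs 3, rem=5, quantum used, demote→Q1. Q0=[P1] Q1=[P2,P3,P4] Q2=[]
t=10-11: P1@Q0 runs 1, rem=10, I/O yield, promote→Q0. Q0=[P1] Q1=[P2,P3,P4] Q2=[]
t=11-12: P1@Q0 runs 1, rem=9, I/O yield, promote→Q0. Q0=[P1] Q1=[P2,P3,P4] Q2=[]
t=12-13: P1@Q0 runs 1, rem=8, I/O yield, promote→Q0. Q0=[P1] Q1=[P2,P3,P4] Q2=[]
t=13-14: P1@Q0 runs 1, rem=7, I/O yield, promote→Q0. Q0=[P1] Q1=[P2,P3,P4] Q2=[]
t=14-15: P1@Q0 runs 1, rem=6, I/O yield, promote→Q0. Q0=[P1] Q1=[P2,P3,P4] Q2=[]
t=15-16: P1@Q0 runs 1, rem=5, I/O yield, promote→Q0. Q0=[P1] Q1=[P2,P3,P4] Q2=[]
t=16-17: P1@Q0 runs 1, rem=4, I/O yield, promote→Q0. Q0=[P1] Q1=[P2,P3,P4] Q2=[]
t=17-18: P1@Q0 runs 1, rem=3, I/O yield, promote→Q0. Q0=[P1] Q1=[P2,P3,P4] Q2=[]
t=18-19: P1@Q0 runs 1, rem=2, I/O yield, promote→Q0. Q0=[P1] Q1=[P2,P3,P4] Q2=[]
t=19-20: P1@Q0 runs 1, rem=1, I/O yield, promote→Q0. Q0=[P1] Q1=[P2,P3,P4] Q2=[]
t=20-21: P1@Q0 runs 1, rem=0, completes. Q0=[] Q1=[P2,P3,P4] Q2=[]
t=21-26: P2@Q1 runs 5, rem=6, quantum used, demote→Q2. Q0=[] Q1=[P3,P4] Q2=[P2]
t=26-31: P3@Q1 runs 5, rem=6, quantum used, demote→Q2. Q0=[] Q1=[P4] Q2=[P2,P3]
t=31-36: P4@Q1 runs 5, rem=0, completes. Q0=[] Q1=[] Q2=[P2,P3]
t=36-42: P2@Q2 runs 6, rem=0, completes. Q0=[] Q1=[] Q2=[P3]
t=42-48: P3@Q2 runs 6, rem=0, completes. Q0=[] Q1=[] Q2=[]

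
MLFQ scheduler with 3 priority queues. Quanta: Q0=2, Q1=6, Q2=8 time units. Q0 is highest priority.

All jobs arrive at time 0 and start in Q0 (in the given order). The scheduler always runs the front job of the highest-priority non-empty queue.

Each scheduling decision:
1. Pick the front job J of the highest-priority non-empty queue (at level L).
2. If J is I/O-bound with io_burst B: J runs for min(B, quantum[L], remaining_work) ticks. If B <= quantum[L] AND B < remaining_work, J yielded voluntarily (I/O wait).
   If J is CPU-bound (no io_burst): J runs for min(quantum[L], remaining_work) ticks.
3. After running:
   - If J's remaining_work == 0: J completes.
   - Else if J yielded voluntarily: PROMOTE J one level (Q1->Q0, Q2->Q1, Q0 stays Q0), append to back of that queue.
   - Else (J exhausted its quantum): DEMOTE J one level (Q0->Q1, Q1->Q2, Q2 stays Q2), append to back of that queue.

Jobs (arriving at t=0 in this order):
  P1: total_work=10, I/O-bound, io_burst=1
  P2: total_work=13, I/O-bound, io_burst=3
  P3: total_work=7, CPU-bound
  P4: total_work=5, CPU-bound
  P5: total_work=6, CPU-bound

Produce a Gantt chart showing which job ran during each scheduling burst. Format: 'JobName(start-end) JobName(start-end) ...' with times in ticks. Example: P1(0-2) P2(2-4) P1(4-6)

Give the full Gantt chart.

t=0-1: P1@Q0 runs 1, rem=9, I/O yield, promote→Q0. Q0=[P2,P3,P4,P5,P1] Q1=[] Q2=[]
t=1-3: P2@Q0 runs 2, rem=11, quantum used, demote→Q1. Q0=[P3,P4,P5,P1] Q1=[P2] Q2=[]
t=3-5: P3@Q0 runs 2, rem=5, quantum used, demote→Q1. Q0=[P4,P5,P1] Q1=[P2,P3] Q2=[]
t=5-7: P4@Q0 runs 2, rem=3, quantum used, demote→Q1. Q0=[P5,P1] Q1=[P2,P3,P4] Q2=[]
t=7-9: P5@Q0 runs 2, rem=4, quantum used, demote→Q1. Q0=[P1] Q1=[P2,P3,P4,P5] Q2=[]
t=9-10: P1@Q0 runs 1, rem=8, I/O yield, promote→Q0. Q0=[P1] Q1=[P2,P3,P4,P5] Q2=[]
t=10-11: P1@Q0 runs 1, rem=7, I/O yield, promote→Q0. Q0=[P1] Q1=[P2,P3,P4,P5] Q2=[]
t=11-12: P1@Q0 runs 1, rem=6, I/O yield, promote→Q0. Q0=[P1] Q1=[P2,P3,P4,P5] Q2=[]
t=12-13: P1@Q0 runs 1, rem=5, I/O yield, promote→Q0. Q0=[P1] Q1=[P2,P3,P4,P5] Q2=[]
t=13-14: P1@Q0 runs 1, rem=4, I/O yield, promote→Q0. Q0=[P1] Q1=[P2,P3,P4,P5] Q2=[]
t=14-15: P1@Q0 runs 1, rem=3, I/O yield, promote→Q0. Q0=[P1] Q1=[P2,P3,P4,P5] Q2=[]
t=15-16: P1@Q0 runs 1, rem=2, I/O yield, promote→Q0. Q0=[P1] Q1=[P2,P3,P4,P5] Q2=[]
t=16-17: P1@Q0 runs 1, rem=1, I/O yield, promote→Q0. Q0=[P1] Q1=[P2,P3,P4,P5] Q2=[]
t=17-18: P1@Q0 runs 1, rem=0, completes. Q0=[] Q1=[P2,P3,P4,P5] Q2=[]
t=18-21: P2@Q1 runs 3, rem=8, I/O yield, promote→Q0. Q0=[P2] Q1=[P3,P4,P5] Q2=[]
t=21-23: P2@Q0 runs 2, rem=6, quantum used, demote→Q1. Q0=[] Q1=[P3,P4,P5,P2] Q2=[]
t=23-28: P3@Q1 runs 5, rem=0, completes. Q0=[] Q1=[P4,P5,P2] Q2=[]
t=28-31: P4@Q1 runs 3, rem=0, completes. Q0=[] Q1=[P5,P2] Q2=[]
t=31-35: P5@Q1 runs 4, rem=0, completes. Q0=[] Q1=[P2] Q2=[]
t=35-38: P2@Q1 runs 3, rem=3, I/O yield, promote→Q0. Q0=[P2] Q1=[] Q2=[]
t=38-40: P2@Q0 runs 2, rem=1, quantum used, demote→Q1. Q0=[] Q1=[P2] Q2=[]
t=40-41: P2@Q1 runs 1, rem=0, completes. Q0=[] Q1=[] Q2=[]

Answer: P1(0-1) P2(1-3) P3(3-5) P4(5-7) P5(7-9) P1(9-10) P1(10-11) P1(11-12) P1(12-13) P1(13-14) P1(14-15) P1(15-16) P1(16-17) P1(17-18) P2(18-21) P2(21-23) P3(23-28) P4(28-31) P5(31-35) P2(35-38) P2(38-40) P2(40-41)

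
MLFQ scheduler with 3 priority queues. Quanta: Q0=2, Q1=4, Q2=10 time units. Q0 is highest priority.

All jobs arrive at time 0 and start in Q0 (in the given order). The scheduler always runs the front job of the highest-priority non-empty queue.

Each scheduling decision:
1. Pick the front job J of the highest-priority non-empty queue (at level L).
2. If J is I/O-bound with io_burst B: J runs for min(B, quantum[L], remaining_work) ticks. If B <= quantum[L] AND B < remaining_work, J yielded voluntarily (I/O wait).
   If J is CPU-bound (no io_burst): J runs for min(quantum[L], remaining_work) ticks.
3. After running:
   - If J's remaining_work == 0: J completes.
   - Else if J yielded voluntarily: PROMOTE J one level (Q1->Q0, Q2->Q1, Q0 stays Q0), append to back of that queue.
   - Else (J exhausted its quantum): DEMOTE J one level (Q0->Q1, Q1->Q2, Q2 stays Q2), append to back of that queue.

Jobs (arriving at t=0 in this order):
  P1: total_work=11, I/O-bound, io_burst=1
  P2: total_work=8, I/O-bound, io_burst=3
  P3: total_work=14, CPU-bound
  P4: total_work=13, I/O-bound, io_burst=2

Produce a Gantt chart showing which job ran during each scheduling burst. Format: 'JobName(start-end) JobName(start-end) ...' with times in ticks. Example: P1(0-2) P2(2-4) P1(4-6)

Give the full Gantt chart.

Answer: P1(0-1) P2(1-3) P3(3-5) P4(5-7) P1(7-8) P4(8-10) P1(10-11) P4(11-13) P1(13-14) P4(14-16) P1(16-17) P4(17-19) P1(19-20) P4(20-22) P1(22-23) P4(23-24) P1(24-25) P1(25-26) P1(26-27) P1(27-28) P2(28-31) P2(31-33) P3(33-37) P2(37-38) P3(38-46)

Derivation:
t=0-1: P1@Q0 runs 1, rem=10, I/O yield, promote→Q0. Q0=[P2,P3,P4,P1] Q1=[] Q2=[]
t=1-3: P2@Q0 runs 2, rem=6, quantum used, demote→Q1. Q0=[P3,P4,P1] Q1=[P2] Q2=[]
t=3-5: P3@Q0 runs 2, rem=12, quantum used, demote→Q1. Q0=[P4,P1] Q1=[P2,P3] Q2=[]
t=5-7: P4@Q0 runs 2, rem=11, I/O yield, promote→Q0. Q0=[P1,P4] Q1=[P2,P3] Q2=[]
t=7-8: P1@Q0 runs 1, rem=9, I/O yield, promote→Q0. Q0=[P4,P1] Q1=[P2,P3] Q2=[]
t=8-10: P4@Q0 runs 2, rem=9, I/O yield, promote→Q0. Q0=[P1,P4] Q1=[P2,P3] Q2=[]
t=10-11: P1@Q0 runs 1, rem=8, I/O yield, promote→Q0. Q0=[P4,P1] Q1=[P2,P3] Q2=[]
t=11-13: P4@Q0 runs 2, rem=7, I/O yield, promote→Q0. Q0=[P1,P4] Q1=[P2,P3] Q2=[]
t=13-14: P1@Q0 runs 1, rem=7, I/O yield, promote→Q0. Q0=[P4,P1] Q1=[P2,P3] Q2=[]
t=14-16: P4@Q0 runs 2, rem=5, I/O yield, promote→Q0. Q0=[P1,P4] Q1=[P2,P3] Q2=[]
t=16-17: P1@Q0 runs 1, rem=6, I/O yield, promote→Q0. Q0=[P4,P1] Q1=[P2,P3] Q2=[]
t=17-19: P4@Q0 runs 2, rem=3, I/O yield, promote→Q0. Q0=[P1,P4] Q1=[P2,P3] Q2=[]
t=19-20: P1@Q0 runs 1, rem=5, I/O yield, promote→Q0. Q0=[P4,P1] Q1=[P2,P3] Q2=[]
t=20-22: P4@Q0 runs 2, rem=1, I/O yield, promote→Q0. Q0=[P1,P4] Q1=[P2,P3] Q2=[]
t=22-23: P1@Q0 runs 1, rem=4, I/O yield, promote→Q0. Q0=[P4,P1] Q1=[P2,P3] Q2=[]
t=23-24: P4@Q0 runs 1, rem=0, completes. Q0=[P1] Q1=[P2,P3] Q2=[]
t=24-25: P1@Q0 runs 1, rem=3, I/O yield, promote→Q0. Q0=[P1] Q1=[P2,P3] Q2=[]
t=25-26: P1@Q0 runs 1, rem=2, I/O yield, promote→Q0. Q0=[P1] Q1=[P2,P3] Q2=[]
t=26-27: P1@Q0 runs 1, rem=1, I/O yield, promote→Q0. Q0=[P1] Q1=[P2,P3] Q2=[]
t=27-28: P1@Q0 runs 1, rem=0, completes. Q0=[] Q1=[P2,P3] Q2=[]
t=28-31: P2@Q1 runs 3, rem=3, I/O yield, promote→Q0. Q0=[P2] Q1=[P3] Q2=[]
t=31-33: P2@Q0 runs 2, rem=1, quantum used, demote→Q1. Q0=[] Q1=[P3,P2] Q2=[]
t=33-37: P3@Q1 runs 4, rem=8, quantum used, demote→Q2. Q0=[] Q1=[P2] Q2=[P3]
t=37-38: P2@Q1 runs 1, rem=0, completes. Q0=[] Q1=[] Q2=[P3]
t=38-46: P3@Q2 runs 8, rem=0, completes. Q0=[] Q1=[] Q2=[]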